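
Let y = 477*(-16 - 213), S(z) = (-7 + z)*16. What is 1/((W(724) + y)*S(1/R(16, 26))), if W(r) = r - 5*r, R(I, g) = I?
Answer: 1/12446319 ≈ 8.0345e-8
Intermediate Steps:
W(r) = -4*r
S(z) = -112 + 16*z
y = -109233 (y = 477*(-229) = -109233)
1/((W(724) + y)*S(1/R(16, 26))) = 1/((-4*724 - 109233)*(-112 + 16/16)) = 1/((-2896 - 109233)*(-112 + 16*(1/16))) = 1/((-112129)*(-112 + 1)) = -1/112129/(-111) = -1/112129*(-1/111) = 1/12446319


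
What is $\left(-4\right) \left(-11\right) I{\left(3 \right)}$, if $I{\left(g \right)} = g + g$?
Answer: $264$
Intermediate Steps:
$I{\left(g \right)} = 2 g$
$\left(-4\right) \left(-11\right) I{\left(3 \right)} = \left(-4\right) \left(-11\right) 2 \cdot 3 = 44 \cdot 6 = 264$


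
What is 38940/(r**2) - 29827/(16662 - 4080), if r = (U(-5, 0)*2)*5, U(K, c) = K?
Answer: 20768779/1572750 ≈ 13.205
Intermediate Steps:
r = -50 (r = -5*2*5 = -10*5 = -50)
38940/(r**2) - 29827/(16662 - 4080) = 38940/((-50)**2) - 29827/(16662 - 4080) = 38940/2500 - 29827/12582 = 38940*(1/2500) - 29827*1/12582 = 1947/125 - 29827/12582 = 20768779/1572750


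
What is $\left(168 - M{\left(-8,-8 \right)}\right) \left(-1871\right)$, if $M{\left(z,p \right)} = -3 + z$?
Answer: $-334909$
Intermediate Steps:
$\left(168 - M{\left(-8,-8 \right)}\right) \left(-1871\right) = \left(168 - \left(-3 - 8\right)\right) \left(-1871\right) = \left(168 - -11\right) \left(-1871\right) = \left(168 + 11\right) \left(-1871\right) = 179 \left(-1871\right) = -334909$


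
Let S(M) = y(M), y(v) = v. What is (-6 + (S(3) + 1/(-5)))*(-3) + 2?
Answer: 58/5 ≈ 11.600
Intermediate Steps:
S(M) = M
(-6 + (S(3) + 1/(-5)))*(-3) + 2 = (-6 + (3 + 1/(-5)))*(-3) + 2 = (-6 + (3 - ⅕))*(-3) + 2 = (-6 + 14/5)*(-3) + 2 = -16/5*(-3) + 2 = 48/5 + 2 = 58/5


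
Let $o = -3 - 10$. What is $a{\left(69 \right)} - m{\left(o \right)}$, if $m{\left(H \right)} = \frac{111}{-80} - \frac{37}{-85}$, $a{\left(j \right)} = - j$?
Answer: $- \frac{18509}{272} \approx -68.048$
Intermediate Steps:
$o = -13$ ($o = -3 - 10 = -13$)
$m{\left(H \right)} = - \frac{259}{272}$ ($m{\left(H \right)} = 111 \left(- \frac{1}{80}\right) - - \frac{37}{85} = - \frac{111}{80} + \frac{37}{85} = - \frac{259}{272}$)
$a{\left(69 \right)} - m{\left(o \right)} = \left(-1\right) 69 - - \frac{259}{272} = -69 + \frac{259}{272} = - \frac{18509}{272}$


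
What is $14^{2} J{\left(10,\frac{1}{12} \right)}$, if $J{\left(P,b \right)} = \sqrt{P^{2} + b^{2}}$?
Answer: $\frac{49 \sqrt{14401}}{3} \approx 1960.1$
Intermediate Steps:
$14^{2} J{\left(10,\frac{1}{12} \right)} = 14^{2} \sqrt{10^{2} + \left(\frac{1}{12}\right)^{2}} = 196 \sqrt{100 + \left(\frac{1}{12}\right)^{2}} = 196 \sqrt{100 + \frac{1}{144}} = 196 \sqrt{\frac{14401}{144}} = 196 \frac{\sqrt{14401}}{12} = \frac{49 \sqrt{14401}}{3}$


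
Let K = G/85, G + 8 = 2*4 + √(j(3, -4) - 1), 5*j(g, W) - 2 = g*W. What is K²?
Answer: -3/7225 ≈ -0.00041523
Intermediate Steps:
j(g, W) = ⅖ + W*g/5 (j(g, W) = ⅖ + (g*W)/5 = ⅖ + (W*g)/5 = ⅖ + W*g/5)
G = I*√3 (G = -8 + (2*4 + √((⅖ + (⅕)*(-4)*3) - 1)) = -8 + (8 + √((⅖ - 12/5) - 1)) = -8 + (8 + √(-2 - 1)) = -8 + (8 + √(-3)) = -8 + (8 + I*√3) = I*√3 ≈ 1.732*I)
K = I*√3/85 (K = (I*√3)/85 = (I*√3)*(1/85) = I*√3/85 ≈ 0.020377*I)
K² = (I*√3/85)² = -3/7225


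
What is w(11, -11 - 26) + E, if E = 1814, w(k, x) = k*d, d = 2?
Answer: 1836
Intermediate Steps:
w(k, x) = 2*k (w(k, x) = k*2 = 2*k)
w(11, -11 - 26) + E = 2*11 + 1814 = 22 + 1814 = 1836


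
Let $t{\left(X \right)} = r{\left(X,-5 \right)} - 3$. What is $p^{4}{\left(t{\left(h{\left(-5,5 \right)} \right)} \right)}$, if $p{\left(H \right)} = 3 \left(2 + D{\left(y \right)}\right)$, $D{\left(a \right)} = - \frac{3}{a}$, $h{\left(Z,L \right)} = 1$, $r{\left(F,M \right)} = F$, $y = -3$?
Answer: $6561$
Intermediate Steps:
$t{\left(X \right)} = -3 + X$ ($t{\left(X \right)} = X - 3 = -3 + X$)
$p{\left(H \right)} = 9$ ($p{\left(H \right)} = 3 \left(2 - \frac{3}{-3}\right) = 3 \left(2 - -1\right) = 3 \left(2 + 1\right) = 3 \cdot 3 = 9$)
$p^{4}{\left(t{\left(h{\left(-5,5 \right)} \right)} \right)} = 9^{4} = 6561$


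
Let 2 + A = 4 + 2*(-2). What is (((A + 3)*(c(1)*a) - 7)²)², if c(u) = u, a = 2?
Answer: 625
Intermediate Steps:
A = -2 (A = -2 + (4 + 2*(-2)) = -2 + (4 - 4) = -2 + 0 = -2)
(((A + 3)*(c(1)*a) - 7)²)² = (((-2 + 3)*(1*2) - 7)²)² = ((1*2 - 7)²)² = ((2 - 7)²)² = ((-5)²)² = 25² = 625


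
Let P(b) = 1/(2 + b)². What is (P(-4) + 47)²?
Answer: 35721/16 ≈ 2232.6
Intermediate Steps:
P(b) = (2 + b)⁻² (P(b) = 1/(2 + b)² = (2 + b)⁻²)
(P(-4) + 47)² = ((2 - 4)⁻² + 47)² = ((-2)⁻² + 47)² = (¼ + 47)² = (189/4)² = 35721/16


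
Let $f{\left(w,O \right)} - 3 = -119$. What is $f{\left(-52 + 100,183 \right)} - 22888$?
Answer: $-23004$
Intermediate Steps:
$f{\left(w,O \right)} = -116$ ($f{\left(w,O \right)} = 3 - 119 = -116$)
$f{\left(-52 + 100,183 \right)} - 22888 = -116 - 22888 = -23004$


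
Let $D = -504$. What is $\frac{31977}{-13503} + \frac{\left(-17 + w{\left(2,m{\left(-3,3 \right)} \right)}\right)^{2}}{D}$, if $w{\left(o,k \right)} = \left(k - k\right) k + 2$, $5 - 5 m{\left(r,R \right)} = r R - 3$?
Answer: $- \frac{101347}{36008} \approx -2.8146$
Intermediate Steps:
$m{\left(r,R \right)} = \frac{8}{5} - \frac{R r}{5}$ ($m{\left(r,R \right)} = 1 - \frac{r R - 3}{5} = 1 - \frac{R r - 3}{5} = 1 - \frac{-3 + R r}{5} = 1 - \left(- \frac{3}{5} + \frac{R r}{5}\right) = \frac{8}{5} - \frac{R r}{5}$)
$w{\left(o,k \right)} = 2$ ($w{\left(o,k \right)} = 0 k + 2 = 0 + 2 = 2$)
$\frac{31977}{-13503} + \frac{\left(-17 + w{\left(2,m{\left(-3,3 \right)} \right)}\right)^{2}}{D} = \frac{31977}{-13503} + \frac{\left(-17 + 2\right)^{2}}{-504} = 31977 \left(- \frac{1}{13503}\right) + \left(-15\right)^{2} \left(- \frac{1}{504}\right) = - \frac{10659}{4501} + 225 \left(- \frac{1}{504}\right) = - \frac{10659}{4501} - \frac{25}{56} = - \frac{101347}{36008}$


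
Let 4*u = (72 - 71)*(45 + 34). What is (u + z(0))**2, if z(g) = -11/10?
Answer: 139129/400 ≈ 347.82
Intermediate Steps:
u = 79/4 (u = ((72 - 71)*(45 + 34))/4 = (1*79)/4 = (1/4)*79 = 79/4 ≈ 19.750)
z(g) = -11/10 (z(g) = -11*1/10 = -11/10)
(u + z(0))**2 = (79/4 - 11/10)**2 = (373/20)**2 = 139129/400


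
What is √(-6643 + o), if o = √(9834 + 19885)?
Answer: √(-6643 + √29719) ≈ 80.44*I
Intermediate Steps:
o = √29719 ≈ 172.39
√(-6643 + o) = √(-6643 + √29719)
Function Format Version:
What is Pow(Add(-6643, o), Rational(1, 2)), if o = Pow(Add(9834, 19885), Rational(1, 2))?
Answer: Pow(Add(-6643, Pow(29719, Rational(1, 2))), Rational(1, 2)) ≈ Mul(80.440, I)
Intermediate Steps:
o = Pow(29719, Rational(1, 2)) ≈ 172.39
Pow(Add(-6643, o), Rational(1, 2)) = Pow(Add(-6643, Pow(29719, Rational(1, 2))), Rational(1, 2))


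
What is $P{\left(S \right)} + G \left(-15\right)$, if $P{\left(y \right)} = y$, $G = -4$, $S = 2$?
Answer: $62$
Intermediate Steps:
$P{\left(S \right)} + G \left(-15\right) = 2 - -60 = 2 + 60 = 62$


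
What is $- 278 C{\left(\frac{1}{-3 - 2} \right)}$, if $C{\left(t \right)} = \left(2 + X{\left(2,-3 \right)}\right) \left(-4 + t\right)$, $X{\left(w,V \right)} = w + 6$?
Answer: $11676$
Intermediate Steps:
$X{\left(w,V \right)} = 6 + w$
$C{\left(t \right)} = -40 + 10 t$ ($C{\left(t \right)} = \left(2 + \left(6 + 2\right)\right) \left(-4 + t\right) = \left(2 + 8\right) \left(-4 + t\right) = 10 \left(-4 + t\right) = -40 + 10 t$)
$- 278 C{\left(\frac{1}{-3 - 2} \right)} = - 278 \left(-40 + \frac{10}{-3 - 2}\right) = - 278 \left(-40 + \frac{10}{-5}\right) = - 278 \left(-40 + 10 \left(- \frac{1}{5}\right)\right) = - 278 \left(-40 - 2\right) = \left(-278\right) \left(-42\right) = 11676$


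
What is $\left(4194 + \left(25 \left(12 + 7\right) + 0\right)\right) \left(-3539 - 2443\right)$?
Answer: $-27929958$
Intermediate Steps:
$\left(4194 + \left(25 \left(12 + 7\right) + 0\right)\right) \left(-3539 - 2443\right) = \left(4194 + \left(25 \cdot 19 + 0\right)\right) \left(-5982\right) = \left(4194 + \left(475 + 0\right)\right) \left(-5982\right) = \left(4194 + 475\right) \left(-5982\right) = 4669 \left(-5982\right) = -27929958$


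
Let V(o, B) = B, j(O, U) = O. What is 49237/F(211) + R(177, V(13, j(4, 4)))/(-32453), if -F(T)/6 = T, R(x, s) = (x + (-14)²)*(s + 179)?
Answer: -1684304255/41085498 ≈ -40.995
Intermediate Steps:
R(x, s) = (179 + s)*(196 + x) (R(x, s) = (x + 196)*(179 + s) = (196 + x)*(179 + s) = (179 + s)*(196 + x))
F(T) = -6*T
49237/F(211) + R(177, V(13, j(4, 4)))/(-32453) = 49237/((-6*211)) + (35084 + 179*177 + 196*4 + 4*177)/(-32453) = 49237/(-1266) + (35084 + 31683 + 784 + 708)*(-1/32453) = 49237*(-1/1266) + 68259*(-1/32453) = -49237/1266 - 68259/32453 = -1684304255/41085498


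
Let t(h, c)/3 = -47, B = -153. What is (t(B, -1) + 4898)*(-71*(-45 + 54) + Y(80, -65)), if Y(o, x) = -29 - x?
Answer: -2868471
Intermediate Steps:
t(h, c) = -141 (t(h, c) = 3*(-47) = -141)
(t(B, -1) + 4898)*(-71*(-45 + 54) + Y(80, -65)) = (-141 + 4898)*(-71*(-45 + 54) + (-29 - 1*(-65))) = 4757*(-71*9 + (-29 + 65)) = 4757*(-639 + 36) = 4757*(-603) = -2868471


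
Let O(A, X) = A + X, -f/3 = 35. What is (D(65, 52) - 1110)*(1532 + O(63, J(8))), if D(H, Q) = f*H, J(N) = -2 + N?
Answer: -12703935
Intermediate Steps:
f = -105 (f = -3*35 = -105)
D(H, Q) = -105*H
(D(65, 52) - 1110)*(1532 + O(63, J(8))) = (-105*65 - 1110)*(1532 + (63 + (-2 + 8))) = (-6825 - 1110)*(1532 + (63 + 6)) = -7935*(1532 + 69) = -7935*1601 = -12703935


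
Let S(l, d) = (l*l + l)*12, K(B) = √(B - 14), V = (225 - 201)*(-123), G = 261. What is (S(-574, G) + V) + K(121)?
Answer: 3943872 + √107 ≈ 3.9439e+6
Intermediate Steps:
V = -2952 (V = 24*(-123) = -2952)
K(B) = √(-14 + B)
S(l, d) = 12*l + 12*l² (S(l, d) = (l² + l)*12 = (l + l²)*12 = 12*l + 12*l²)
(S(-574, G) + V) + K(121) = (12*(-574)*(1 - 574) - 2952) + √(-14 + 121) = (12*(-574)*(-573) - 2952) + √107 = (3946824 - 2952) + √107 = 3943872 + √107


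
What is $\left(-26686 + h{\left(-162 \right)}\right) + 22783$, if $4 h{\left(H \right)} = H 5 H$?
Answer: $28902$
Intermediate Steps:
$h{\left(H \right)} = \frac{5 H^{2}}{4}$ ($h{\left(H \right)} = \frac{H 5 H}{4} = \frac{5 H H}{4} = \frac{5 H^{2}}{4}$)
$\left(-26686 + h{\left(-162 \right)}\right) + 22783 = \left(-26686 + \frac{5 \left(-162\right)^{2}}{4}\right) + 22783 = \left(-26686 + \frac{5}{4} \cdot 26244\right) + 22783 = \left(-26686 + 32805\right) + 22783 = 6119 + 22783 = 28902$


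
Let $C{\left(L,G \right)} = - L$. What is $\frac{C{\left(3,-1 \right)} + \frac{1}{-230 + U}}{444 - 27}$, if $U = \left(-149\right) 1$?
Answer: $- \frac{1138}{158043} \approx -0.0072006$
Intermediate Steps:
$U = -149$
$\frac{C{\left(3,-1 \right)} + \frac{1}{-230 + U}}{444 - 27} = \frac{\left(-1\right) 3 + \frac{1}{-230 - 149}}{444 - 27} = \frac{-3 + \frac{1}{-379}}{417} = \left(-3 - \frac{1}{379}\right) \frac{1}{417} = \left(- \frac{1138}{379}\right) \frac{1}{417} = - \frac{1138}{158043}$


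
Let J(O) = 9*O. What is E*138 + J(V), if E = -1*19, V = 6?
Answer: -2568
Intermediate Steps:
E = -19
E*138 + J(V) = -19*138 + 9*6 = -2622 + 54 = -2568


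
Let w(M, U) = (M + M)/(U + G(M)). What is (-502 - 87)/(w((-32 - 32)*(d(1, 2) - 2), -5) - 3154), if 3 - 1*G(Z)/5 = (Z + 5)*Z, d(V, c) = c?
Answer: 31/166 ≈ 0.18675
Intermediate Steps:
G(Z) = 15 - 5*Z*(5 + Z) (G(Z) = 15 - 5*(Z + 5)*Z = 15 - 5*(5 + Z)*Z = 15 - 5*Z*(5 + Z))
w(M, U) = 2*M/(15 + U - 25*M - 5*M²) (w(M, U) = (M + M)/(U + (15 - 25*M - 5*M²)) = (2*M)/(15 + U - 25*M - 5*M²) = 2*M/(15 + U - 25*M - 5*M²))
(-502 - 87)/(w((-32 - 32)*(d(1, 2) - 2), -5) - 3154) = (-502 - 87)/(-2*(-32 - 32)*(2 - 2)/(-15 - 1*(-5) + 5*((-32 - 32)*(2 - 2))² + 25*((-32 - 32)*(2 - 2))) - 3154) = -589/(-2*(-64*0)/(-15 + 5 + 5*(-64*0)² + 25*(-64*0)) - 3154) = -589/(-2*0/(-15 + 5 + 5*0² + 25*0) - 3154) = -589/(-2*0/(-15 + 5 + 5*0 + 0) - 3154) = -589/(-2*0/(-15 + 5 + 0 + 0) - 3154) = -589/(-2*0/(-10) - 3154) = -589/(-2*0*(-⅒) - 3154) = -589/(0 - 3154) = -589/(-3154) = -589*(-1/3154) = 31/166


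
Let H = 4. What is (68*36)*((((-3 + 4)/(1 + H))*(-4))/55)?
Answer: -9792/275 ≈ -35.607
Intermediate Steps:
(68*36)*((((-3 + 4)/(1 + H))*(-4))/55) = (68*36)*((((-3 + 4)/(1 + 4))*(-4))/55) = 2448*(((1/5)*(-4))*(1/55)) = 2448*(-4/5*1/55) = 2448*(-4/275) = -9792/275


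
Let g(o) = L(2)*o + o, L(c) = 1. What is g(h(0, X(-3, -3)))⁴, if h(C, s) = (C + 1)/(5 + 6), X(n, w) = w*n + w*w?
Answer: 16/14641 ≈ 0.0010928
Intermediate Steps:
X(n, w) = w² + n*w (X(n, w) = n*w + w² = w² + n*w)
h(C, s) = 1/11 + C/11 (h(C, s) = (1 + C)/11 = (1 + C)*(1/11) = 1/11 + C/11)
g(o) = 2*o (g(o) = 1*o + o = o + o = 2*o)
g(h(0, X(-3, -3)))⁴ = (2*(1/11 + (1/11)*0))⁴ = (2*(1/11 + 0))⁴ = (2*(1/11))⁴ = (2/11)⁴ = 16/14641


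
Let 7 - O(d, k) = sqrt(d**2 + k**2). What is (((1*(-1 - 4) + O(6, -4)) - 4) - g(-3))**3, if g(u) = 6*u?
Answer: 6592 - 1640*sqrt(13) ≈ 678.90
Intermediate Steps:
O(d, k) = 7 - sqrt(d**2 + k**2)
(((1*(-1 - 4) + O(6, -4)) - 4) - g(-3))**3 = (((1*(-1 - 4) + (7 - sqrt(6**2 + (-4)**2))) - 4) - 6*(-3))**3 = (((1*(-5) + (7 - sqrt(36 + 16))) - 4) - 1*(-18))**3 = (((-5 + (7 - sqrt(52))) - 4) + 18)**3 = (((-5 + (7 - 2*sqrt(13))) - 4) + 18)**3 = (((2 - 2*sqrt(13)) - 4) + 18)**3 = ((-2 - 2*sqrt(13)) + 18)**3 = (16 - 2*sqrt(13))**3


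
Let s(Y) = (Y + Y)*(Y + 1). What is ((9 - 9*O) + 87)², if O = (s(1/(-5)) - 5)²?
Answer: 9840838401/390625 ≈ 25193.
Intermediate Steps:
s(Y) = 2*Y*(1 + Y) (s(Y) = (2*Y)*(1 + Y) = 2*Y*(1 + Y))
O = 17689/625 (O = (2*(1 + 1/(-5))/(-5) - 5)² = (2*(-⅕)*(1 - ⅕) - 5)² = (2*(-⅕)*(⅘) - 5)² = (-8/25 - 5)² = (-133/25)² = 17689/625 ≈ 28.302)
((9 - 9*O) + 87)² = ((9 - 9*17689/625) + 87)² = ((9 - 159201/625) + 87)² = (-153576/625 + 87)² = (-99201/625)² = 9840838401/390625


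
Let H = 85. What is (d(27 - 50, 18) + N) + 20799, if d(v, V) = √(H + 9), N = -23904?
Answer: -3105 + √94 ≈ -3095.3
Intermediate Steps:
d(v, V) = √94 (d(v, V) = √(85 + 9) = √94)
(d(27 - 50, 18) + N) + 20799 = (√94 - 23904) + 20799 = (-23904 + √94) + 20799 = -3105 + √94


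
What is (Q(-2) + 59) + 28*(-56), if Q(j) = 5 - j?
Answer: -1502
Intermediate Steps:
(Q(-2) + 59) + 28*(-56) = ((5 - 1*(-2)) + 59) + 28*(-56) = ((5 + 2) + 59) - 1568 = (7 + 59) - 1568 = 66 - 1568 = -1502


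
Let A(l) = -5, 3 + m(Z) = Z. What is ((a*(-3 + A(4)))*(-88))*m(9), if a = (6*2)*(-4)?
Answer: -202752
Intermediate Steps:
m(Z) = -3 + Z
a = -48 (a = 12*(-4) = -48)
((a*(-3 + A(4)))*(-88))*m(9) = (-48*(-3 - 5)*(-88))*(-3 + 9) = (-48*(-8)*(-88))*6 = (384*(-88))*6 = -33792*6 = -202752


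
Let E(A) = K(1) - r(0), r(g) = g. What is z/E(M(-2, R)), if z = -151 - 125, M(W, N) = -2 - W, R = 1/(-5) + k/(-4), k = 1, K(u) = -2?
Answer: 138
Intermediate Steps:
R = -9/20 (R = 1/(-5) + 1/(-4) = 1*(-⅕) + 1*(-¼) = -⅕ - ¼ = -9/20 ≈ -0.45000)
E(A) = -2 (E(A) = -2 - 1*0 = -2 + 0 = -2)
z = -276
z/E(M(-2, R)) = -276/(-2) = -276*(-½) = 138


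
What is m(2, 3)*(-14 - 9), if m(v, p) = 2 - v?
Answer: 0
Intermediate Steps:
m(2, 3)*(-14 - 9) = (2 - 1*2)*(-14 - 9) = (2 - 2)*(-23) = 0*(-23) = 0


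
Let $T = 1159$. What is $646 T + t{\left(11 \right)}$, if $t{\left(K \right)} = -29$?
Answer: $748685$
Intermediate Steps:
$646 T + t{\left(11 \right)} = 646 \cdot 1159 - 29 = 748714 - 29 = 748685$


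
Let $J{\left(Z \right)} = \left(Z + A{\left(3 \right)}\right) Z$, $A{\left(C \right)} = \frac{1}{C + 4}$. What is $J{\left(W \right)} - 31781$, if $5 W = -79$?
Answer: $- \frac{5518383}{175} \approx -31534.0$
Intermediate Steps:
$W = - \frac{79}{5}$ ($W = \frac{1}{5} \left(-79\right) = - \frac{79}{5} \approx -15.8$)
$A{\left(C \right)} = \frac{1}{4 + C}$
$J{\left(Z \right)} = Z \left(\frac{1}{7} + Z\right)$ ($J{\left(Z \right)} = \left(Z + \frac{1}{4 + 3}\right) Z = \left(Z + \frac{1}{7}\right) Z = \left(\frac{1}{7} + Z\right) Z = Z \left(\frac{1}{7} + Z\right)$)
$J{\left(W \right)} - 31781 = - \frac{79 \left(\frac{1}{7} - \frac{79}{5}\right)}{5} - 31781 = \left(- \frac{79}{5}\right) \left(- \frac{548}{35}\right) - 31781 = \frac{43292}{175} - 31781 = - \frac{5518383}{175}$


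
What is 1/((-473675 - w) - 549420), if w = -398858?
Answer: -1/624237 ≈ -1.6020e-6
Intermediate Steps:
1/((-473675 - w) - 549420) = 1/((-473675 - 1*(-398858)) - 549420) = 1/((-473675 + 398858) - 549420) = 1/(-74817 - 549420) = 1/(-624237) = -1/624237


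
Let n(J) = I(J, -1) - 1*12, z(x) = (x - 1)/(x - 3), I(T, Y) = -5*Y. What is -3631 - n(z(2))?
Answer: -3624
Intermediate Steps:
z(x) = (-1 + x)/(-3 + x)
n(J) = -7 (n(J) = -5*(-1) - 1*12 = 5 - 12 = -7)
-3631 - n(z(2)) = -3631 - 1*(-7) = -3631 + 7 = -3624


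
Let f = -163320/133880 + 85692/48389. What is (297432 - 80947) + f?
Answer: 35061563188592/161957983 ≈ 2.1649e+5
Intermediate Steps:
f = 89238837/161957983 (f = -163320*1/133880 + 85692*(1/48389) = -4083/3347 + 85692/48389 = 89238837/161957983 ≈ 0.55100)
(297432 - 80947) + f = (297432 - 80947) + 89238837/161957983 = 216485 + 89238837/161957983 = 35061563188592/161957983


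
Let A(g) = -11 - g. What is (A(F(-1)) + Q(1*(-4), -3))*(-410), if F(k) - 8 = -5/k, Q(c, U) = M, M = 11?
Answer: 5330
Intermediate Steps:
Q(c, U) = 11
F(k) = 8 - 5/k
(A(F(-1)) + Q(1*(-4), -3))*(-410) = ((-11 - (8 - 5/(-1))) + 11)*(-410) = ((-11 - (8 - 5*(-1))) + 11)*(-410) = ((-11 - (8 + 5)) + 11)*(-410) = ((-11 - 1*13) + 11)*(-410) = ((-11 - 13) + 11)*(-410) = (-24 + 11)*(-410) = -13*(-410) = 5330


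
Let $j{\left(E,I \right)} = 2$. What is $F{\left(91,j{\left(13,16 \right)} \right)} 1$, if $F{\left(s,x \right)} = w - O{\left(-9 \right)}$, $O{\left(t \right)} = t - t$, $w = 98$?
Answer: $98$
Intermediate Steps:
$O{\left(t \right)} = 0$
$F{\left(s,x \right)} = 98$ ($F{\left(s,x \right)} = 98 - 0 = 98 + 0 = 98$)
$F{\left(91,j{\left(13,16 \right)} \right)} 1 = 98 \cdot 1 = 98$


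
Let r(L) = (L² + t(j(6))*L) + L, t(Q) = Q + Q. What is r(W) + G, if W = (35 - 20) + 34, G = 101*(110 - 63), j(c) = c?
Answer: 7785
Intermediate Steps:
t(Q) = 2*Q
G = 4747 (G = 101*47 = 4747)
W = 49 (W = 15 + 34 = 49)
r(L) = L² + 13*L (r(L) = (L² + (2*6)*L) + L = (L² + 12*L) + L = L² + 13*L)
r(W) + G = 49*(13 + 49) + 4747 = 49*62 + 4747 = 3038 + 4747 = 7785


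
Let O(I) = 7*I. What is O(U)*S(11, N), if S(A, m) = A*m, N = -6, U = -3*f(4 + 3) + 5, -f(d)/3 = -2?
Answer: 6006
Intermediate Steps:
f(d) = 6 (f(d) = -3*(-2) = 6)
U = -13 (U = -3*6 + 5 = -18 + 5 = -13)
O(U)*S(11, N) = (7*(-13))*(11*(-6)) = -91*(-66) = 6006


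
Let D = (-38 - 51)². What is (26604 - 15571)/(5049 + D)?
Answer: 11033/12970 ≈ 0.85066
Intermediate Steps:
D = 7921 (D = (-89)² = 7921)
(26604 - 15571)/(5049 + D) = (26604 - 15571)/(5049 + 7921) = 11033/12970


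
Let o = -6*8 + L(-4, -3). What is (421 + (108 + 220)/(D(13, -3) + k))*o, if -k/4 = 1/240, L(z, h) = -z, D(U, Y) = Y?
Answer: -2486924/181 ≈ -13740.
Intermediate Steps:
k = -1/60 (k = -4/240 = -4*1/240 = -1/60 ≈ -0.016667)
o = -44 (o = -6*8 - 1*(-4) = -48 + 4 = -44)
(421 + (108 + 220)/(D(13, -3) + k))*o = (421 + (108 + 220)/(-3 - 1/60))*(-44) = (421 + 328/(-181/60))*(-44) = (421 + 328*(-60/181))*(-44) = (421 - 19680/181)*(-44) = (56521/181)*(-44) = -2486924/181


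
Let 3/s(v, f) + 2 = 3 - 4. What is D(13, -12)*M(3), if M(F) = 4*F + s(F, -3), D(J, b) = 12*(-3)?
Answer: -396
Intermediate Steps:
s(v, f) = -1 (s(v, f) = 3/(-2 + (3 - 4)) = 3/(-2 - 1) = 3/(-3) = 3*(-1/3) = -1)
D(J, b) = -36
M(F) = -1 + 4*F (M(F) = 4*F - 1 = -1 + 4*F)
D(13, -12)*M(3) = -36*(-1 + 4*3) = -36*(-1 + 12) = -36*11 = -396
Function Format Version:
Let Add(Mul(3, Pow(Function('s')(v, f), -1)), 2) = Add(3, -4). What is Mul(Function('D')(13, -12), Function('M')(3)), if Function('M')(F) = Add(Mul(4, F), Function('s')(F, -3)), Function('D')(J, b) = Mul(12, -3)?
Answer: -396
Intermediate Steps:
Function('s')(v, f) = -1 (Function('s')(v, f) = Mul(3, Pow(Add(-2, Add(3, -4)), -1)) = Mul(3, Pow(Add(-2, -1), -1)) = Mul(3, Pow(-3, -1)) = Mul(3, Rational(-1, 3)) = -1)
Function('D')(J, b) = -36
Function('M')(F) = Add(-1, Mul(4, F)) (Function('M')(F) = Add(Mul(4, F), -1) = Add(-1, Mul(4, F)))
Mul(Function('D')(13, -12), Function('M')(3)) = Mul(-36, Add(-1, Mul(4, 3))) = Mul(-36, Add(-1, 12)) = Mul(-36, 11) = -396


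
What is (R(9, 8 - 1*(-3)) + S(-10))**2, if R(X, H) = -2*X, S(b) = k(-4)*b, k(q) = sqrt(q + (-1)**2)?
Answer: 24 + 360*I*sqrt(3) ≈ 24.0 + 623.54*I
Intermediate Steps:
k(q) = sqrt(1 + q) (k(q) = sqrt(q + 1) = sqrt(1 + q))
S(b) = I*b*sqrt(3) (S(b) = sqrt(1 - 4)*b = sqrt(-3)*b = (I*sqrt(3))*b = I*b*sqrt(3))
(R(9, 8 - 1*(-3)) + S(-10))**2 = (-2*9 + I*(-10)*sqrt(3))**2 = (-18 - 10*I*sqrt(3))**2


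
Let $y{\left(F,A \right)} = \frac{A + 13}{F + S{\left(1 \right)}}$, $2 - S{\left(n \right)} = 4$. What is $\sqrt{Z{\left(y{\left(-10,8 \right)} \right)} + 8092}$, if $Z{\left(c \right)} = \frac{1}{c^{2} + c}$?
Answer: $\frac{2 \sqrt{892227}}{21} \approx 89.96$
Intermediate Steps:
$S{\left(n \right)} = -2$ ($S{\left(n \right)} = 2 - 4 = -2$)
$y{\left(F,A \right)} = \frac{13 + A}{-2 + F}$ ($y{\left(F,A \right)} = \frac{A + 13}{F - 2} = \frac{13 + A}{-2 + F}$)
$Z{\left(c \right)} = \frac{1}{c + c^{2}}$
$\sqrt{Z{\left(y{\left(-10,8 \right)} \right)} + 8092} = \sqrt{\frac{1}{\frac{13 + 8}{-2 - 10} \left(1 + \frac{13 + 8}{-2 - 10}\right)} + 8092} = \sqrt{\frac{1}{\frac{1}{-12} \cdot 21 \left(1 + \frac{1}{-12} \cdot 21\right)} + 8092} = \sqrt{\frac{1}{\left(- \frac{1}{12}\right) 21 \left(1 - \frac{7}{4}\right)} + 8092} = \sqrt{\frac{1}{\left(- \frac{7}{4}\right) \left(1 - \frac{7}{4}\right)} + 8092} = \sqrt{- \frac{4}{7 \left(- \frac{3}{4}\right)} + 8092} = \sqrt{\left(- \frac{4}{7}\right) \left(- \frac{4}{3}\right) + 8092} = \sqrt{\frac{16}{21} + 8092} = \sqrt{\frac{169948}{21}} = \frac{2 \sqrt{892227}}{21}$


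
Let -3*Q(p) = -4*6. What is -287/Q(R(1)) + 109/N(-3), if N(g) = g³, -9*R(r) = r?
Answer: -8621/216 ≈ -39.912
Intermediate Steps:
R(r) = -r/9
Q(p) = 8 (Q(p) = -(-4)*6/3 = -⅓*(-24) = 8)
-287/Q(R(1)) + 109/N(-3) = -287/8 + 109/((-3)³) = -287*⅛ + 109/(-27) = -287/8 + 109*(-1/27) = -287/8 - 109/27 = -8621/216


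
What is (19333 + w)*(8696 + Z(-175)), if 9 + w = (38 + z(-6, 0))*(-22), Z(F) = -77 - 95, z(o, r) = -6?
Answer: 158716880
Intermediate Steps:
Z(F) = -172
w = -713 (w = -9 + (38 - 6)*(-22) = -9 + 32*(-22) = -9 - 704 = -713)
(19333 + w)*(8696 + Z(-175)) = (19333 - 713)*(8696 - 172) = 18620*8524 = 158716880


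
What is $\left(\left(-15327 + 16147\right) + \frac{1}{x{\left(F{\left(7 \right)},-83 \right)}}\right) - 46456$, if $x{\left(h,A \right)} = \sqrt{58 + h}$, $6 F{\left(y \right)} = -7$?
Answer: $-45636 + \frac{\sqrt{2046}}{341} \approx -45636.0$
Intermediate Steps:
$F{\left(y \right)} = - \frac{7}{6}$ ($F{\left(y \right)} = \frac{1}{6} \left(-7\right) = - \frac{7}{6}$)
$\left(\left(-15327 + 16147\right) + \frac{1}{x{\left(F{\left(7 \right)},-83 \right)}}\right) - 46456 = \left(\left(-15327 + 16147\right) + \frac{1}{\sqrt{58 - \frac{7}{6}}}\right) - 46456 = \left(820 + \frac{1}{\sqrt{\frac{341}{6}}}\right) - 46456 = \left(820 + \frac{1}{\frac{1}{6} \sqrt{2046}}\right) - 46456 = \left(820 + \frac{\sqrt{2046}}{341}\right) - 46456 = -45636 + \frac{\sqrt{2046}}{341}$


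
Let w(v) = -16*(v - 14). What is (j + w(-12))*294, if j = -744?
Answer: -96432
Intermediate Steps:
w(v) = 224 - 16*v (w(v) = -16*(-14 + v) = 224 - 16*v)
(j + w(-12))*294 = (-744 + (224 - 16*(-12)))*294 = (-744 + (224 + 192))*294 = (-744 + 416)*294 = -328*294 = -96432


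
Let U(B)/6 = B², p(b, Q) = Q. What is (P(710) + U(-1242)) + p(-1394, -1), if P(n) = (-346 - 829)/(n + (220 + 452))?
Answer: 12790938131/1382 ≈ 9.2554e+6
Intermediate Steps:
P(n) = -1175/(672 + n) (P(n) = -1175/(n + 672) = -1175/(672 + n))
U(B) = 6*B²
(P(710) + U(-1242)) + p(-1394, -1) = (-1175/(672 + 710) + 6*(-1242)²) - 1 = (-1175/1382 + 6*1542564) - 1 = (-1175*1/1382 + 9255384) - 1 = (-1175/1382 + 9255384) - 1 = 12790939513/1382 - 1 = 12790938131/1382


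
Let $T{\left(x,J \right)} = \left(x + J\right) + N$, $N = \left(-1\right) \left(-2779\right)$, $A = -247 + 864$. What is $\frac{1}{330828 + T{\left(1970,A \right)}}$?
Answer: $\frac{1}{336194} \approx 2.9745 \cdot 10^{-6}$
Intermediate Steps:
$A = 617$
$N = 2779$
$T{\left(x,J \right)} = 2779 + J + x$ ($T{\left(x,J \right)} = \left(x + J\right) + 2779 = \left(J + x\right) + 2779 = 2779 + J + x$)
$\frac{1}{330828 + T{\left(1970,A \right)}} = \frac{1}{330828 + \left(2779 + 617 + 1970\right)} = \frac{1}{330828 + 5366} = \frac{1}{336194}$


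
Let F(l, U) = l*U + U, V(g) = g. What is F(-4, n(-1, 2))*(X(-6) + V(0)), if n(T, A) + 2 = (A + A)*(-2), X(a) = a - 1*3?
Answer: -270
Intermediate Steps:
X(a) = -3 + a (X(a) = a - 3 = -3 + a)
n(T, A) = -2 - 4*A (n(T, A) = -2 + (A + A)*(-2) = -2 + (2*A)*(-2) = -2 - 4*A)
F(l, U) = U + U*l (F(l, U) = U*l + U = U + U*l)
F(-4, n(-1, 2))*(X(-6) + V(0)) = ((-2 - 4*2)*(1 - 4))*((-3 - 6) + 0) = ((-2 - 8)*(-3))*(-9 + 0) = -10*(-3)*(-9) = 30*(-9) = -270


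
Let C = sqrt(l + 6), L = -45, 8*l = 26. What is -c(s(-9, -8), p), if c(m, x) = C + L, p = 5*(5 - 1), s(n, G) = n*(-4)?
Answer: 45 - sqrt(37)/2 ≈ 41.959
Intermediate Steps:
l = 13/4 (l = (1/8)*26 = 13/4 ≈ 3.2500)
C = sqrt(37)/2 (C = sqrt(13/4 + 6) = sqrt(37/4) = sqrt(37)/2 ≈ 3.0414)
s(n, G) = -4*n
p = 20 (p = 5*4 = 20)
c(m, x) = -45 + sqrt(37)/2 (c(m, x) = sqrt(37)/2 - 45 = -45 + sqrt(37)/2)
-c(s(-9, -8), p) = -(-45 + sqrt(37)/2) = 45 - sqrt(37)/2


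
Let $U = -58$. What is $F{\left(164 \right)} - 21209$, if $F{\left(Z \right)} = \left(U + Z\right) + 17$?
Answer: $-21086$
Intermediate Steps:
$F{\left(Z \right)} = -41 + Z$ ($F{\left(Z \right)} = \left(-58 + Z\right) + 17 = -41 + Z$)
$F{\left(164 \right)} - 21209 = \left(-41 + 164\right) - 21209 = 123 - 21209 = -21086$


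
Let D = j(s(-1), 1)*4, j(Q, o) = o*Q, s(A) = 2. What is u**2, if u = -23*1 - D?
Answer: 961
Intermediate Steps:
j(Q, o) = Q*o
D = 8 (D = (2*1)*4 = 2*4 = 8)
u = -31 (u = -23*1 - 1*8 = -23 - 8 = -31)
u**2 = (-31)**2 = 961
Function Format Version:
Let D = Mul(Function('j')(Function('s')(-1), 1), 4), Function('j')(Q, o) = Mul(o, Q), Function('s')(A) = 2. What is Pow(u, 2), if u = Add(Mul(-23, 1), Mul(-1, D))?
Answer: 961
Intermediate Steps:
Function('j')(Q, o) = Mul(Q, o)
D = 8 (D = Mul(Mul(2, 1), 4) = Mul(2, 4) = 8)
u = -31 (u = Add(Mul(-23, 1), Mul(-1, 8)) = Add(-23, -8) = -31)
Pow(u, 2) = Pow(-31, 2) = 961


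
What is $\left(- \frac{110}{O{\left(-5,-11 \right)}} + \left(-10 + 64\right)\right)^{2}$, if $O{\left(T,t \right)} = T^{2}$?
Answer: $\frac{61504}{25} \approx 2460.2$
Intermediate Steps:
$\left(- \frac{110}{O{\left(-5,-11 \right)}} + \left(-10 + 64\right)\right)^{2} = \left(- \frac{110}{\left(-5\right)^{2}} + \left(-10 + 64\right)\right)^{2} = \left(- \frac{110}{25} + 54\right)^{2} = \left(\left(-110\right) \frac{1}{25} + 54\right)^{2} = \left(- \frac{22}{5} + 54\right)^{2} = \left(\frac{248}{5}\right)^{2} = \frac{61504}{25}$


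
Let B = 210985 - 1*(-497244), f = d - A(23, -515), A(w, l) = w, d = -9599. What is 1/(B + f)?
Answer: 1/698607 ≈ 1.4314e-6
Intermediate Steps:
f = -9622 (f = -9599 - 1*23 = -9599 - 23 = -9622)
B = 708229 (B = 210985 + 497244 = 708229)
1/(B + f) = 1/(708229 - 9622) = 1/698607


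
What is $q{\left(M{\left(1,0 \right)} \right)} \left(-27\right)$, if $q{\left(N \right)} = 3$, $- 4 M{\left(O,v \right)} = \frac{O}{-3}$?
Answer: $-81$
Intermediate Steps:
$M{\left(O,v \right)} = \frac{O}{12}$ ($M{\left(O,v \right)} = - \frac{O \frac{1}{-3}}{4} = - \frac{O \left(- \frac{1}{3}\right)}{4} = - \frac{\left(- \frac{1}{3}\right) O}{4} = \frac{O}{12}$)
$q{\left(M{\left(1,0 \right)} \right)} \left(-27\right) = 3 \left(-27\right) = -81$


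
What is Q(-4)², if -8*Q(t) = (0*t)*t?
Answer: 0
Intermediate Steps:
Q(t) = 0 (Q(t) = -0*t*t/8 = -0*t = -⅛*0 = 0)
Q(-4)² = 0² = 0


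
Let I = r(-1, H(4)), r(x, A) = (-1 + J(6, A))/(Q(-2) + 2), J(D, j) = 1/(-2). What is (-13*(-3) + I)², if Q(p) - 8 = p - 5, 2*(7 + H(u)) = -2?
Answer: 5929/4 ≈ 1482.3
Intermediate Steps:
H(u) = -8 (H(u) = -7 + (½)*(-2) = -7 - 1 = -8)
Q(p) = 3 + p (Q(p) = 8 + (p - 5) = 8 + (-5 + p) = 3 + p)
J(D, j) = -½
r(x, A) = -½ (r(x, A) = (-1 - ½)/((3 - 2) + 2) = -3/(2*(1 + 2)) = -3/2/3 = -3/2*⅓ = -½)
I = -½ ≈ -0.50000
(-13*(-3) + I)² = (-13*(-3) - ½)² = (39 - ½)² = (77/2)² = 5929/4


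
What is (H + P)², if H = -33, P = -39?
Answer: 5184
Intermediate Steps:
(H + P)² = (-33 - 39)² = (-72)² = 5184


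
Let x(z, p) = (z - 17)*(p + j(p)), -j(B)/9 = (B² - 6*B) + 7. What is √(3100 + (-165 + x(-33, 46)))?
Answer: √831785 ≈ 912.02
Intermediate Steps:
j(B) = -63 - 9*B² + 54*B (j(B) = -9*((B² - 6*B) + 7) = -9*(7 + B² - 6*B) = -63 - 9*B² + 54*B)
x(z, p) = (-17 + z)*(-63 - 9*p² + 55*p) (x(z, p) = (z - 17)*(p + (-63 - 9*p² + 54*p)) = (-17 + z)*(-63 - 9*p² + 55*p))
√(3100 + (-165 + x(-33, 46))) = √(3100 + (-165 + (1071 - 935*46 + 153*46² + 46*(-33) - 9*(-33)*(7 + 46² - 6*46)))) = √(3100 + (-165 + (1071 - 43010 + 153*2116 - 1518 - 9*(-33)*(7 + 2116 - 276)))) = √(3100 + (-165 + (1071 - 43010 + 323748 - 1518 - 9*(-33)*1847))) = √(3100 + (-165 + (1071 - 43010 + 323748 - 1518 + 548559))) = √(3100 + (-165 + 828850)) = √(3100 + 828685) = √831785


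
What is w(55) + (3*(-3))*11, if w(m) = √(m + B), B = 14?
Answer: -99 + √69 ≈ -90.693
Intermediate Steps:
w(m) = √(14 + m) (w(m) = √(m + 14) = √(14 + m))
w(55) + (3*(-3))*11 = √(14 + 55) + (3*(-3))*11 = √69 - 9*11 = √69 - 99 = -99 + √69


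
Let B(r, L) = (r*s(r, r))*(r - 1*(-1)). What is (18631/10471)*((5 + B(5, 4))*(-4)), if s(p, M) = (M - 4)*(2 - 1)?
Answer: -2608340/10471 ≈ -249.10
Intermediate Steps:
s(p, M) = -4 + M (s(p, M) = (-4 + M)*1 = -4 + M)
B(r, L) = r*(1 + r)*(-4 + r) (B(r, L) = (r*(-4 + r))*(r - 1*(-1)) = (r*(-4 + r))*(r + 1) = (r*(-4 + r))*(1 + r) = r*(1 + r)*(-4 + r))
(18631/10471)*((5 + B(5, 4))*(-4)) = (18631/10471)*((5 + 5*(1 + 5)*(-4 + 5))*(-4)) = (18631*(1/10471))*((5 + 5*6*1)*(-4)) = 18631*((5 + 30)*(-4))/10471 = 18631*(35*(-4))/10471 = (18631/10471)*(-140) = -2608340/10471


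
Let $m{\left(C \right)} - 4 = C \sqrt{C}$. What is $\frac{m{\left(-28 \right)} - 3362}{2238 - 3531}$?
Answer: $\frac{3358}{1293} + \frac{56 i \sqrt{7}}{1293} \approx 2.5971 + 0.11459 i$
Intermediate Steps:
$m{\left(C \right)} = 4 + C^{\frac{3}{2}}$ ($m{\left(C \right)} = 4 + C \sqrt{C} = 4 + C^{\frac{3}{2}}$)
$\frac{m{\left(-28 \right)} - 3362}{2238 - 3531} = \frac{\left(4 + \left(-28\right)^{\frac{3}{2}}\right) - 3362}{2238 - 3531} = \frac{\left(4 - 56 i \sqrt{7}\right) - 3362}{-1293} = \left(-3358 - 56 i \sqrt{7}\right) \left(- \frac{1}{1293}\right) = \frac{3358}{1293} + \frac{56 i \sqrt{7}}{1293}$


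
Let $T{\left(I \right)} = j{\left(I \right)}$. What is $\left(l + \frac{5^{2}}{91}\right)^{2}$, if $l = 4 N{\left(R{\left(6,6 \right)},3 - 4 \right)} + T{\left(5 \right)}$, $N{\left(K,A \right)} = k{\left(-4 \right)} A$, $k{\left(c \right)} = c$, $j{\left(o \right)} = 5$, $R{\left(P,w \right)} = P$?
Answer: $\frac{3748096}{8281} \approx 452.61$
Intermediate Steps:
$T{\left(I \right)} = 5$
$N{\left(K,A \right)} = - 4 A$
$l = 21$ ($l = 4 \left(- 4 \left(3 - 4\right)\right) + 5 = 4 \left(\left(-4\right) \left(-1\right)\right) + 5 = 4 \cdot 4 + 5 = 16 + 5 = 21$)
$\left(l + \frac{5^{2}}{91}\right)^{2} = \left(21 + \frac{5^{2}}{91}\right)^{2} = \left(21 + 25 \cdot \frac{1}{91}\right)^{2} = \left(21 + \frac{25}{91}\right)^{2} = \left(\frac{1936}{91}\right)^{2} = \frac{3748096}{8281}$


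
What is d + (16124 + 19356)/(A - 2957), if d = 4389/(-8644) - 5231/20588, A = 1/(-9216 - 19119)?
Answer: -5945938827580663/465965203185766 ≈ -12.760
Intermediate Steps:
A = -1/28335 (A = 1/(-28335) = -1/28335 ≈ -3.5292e-5)
d = -16947187/22245334 (d = 4389*(-1/8644) - 5231*1/20588 = -4389/8644 - 5231/20588 = -16947187/22245334 ≈ -0.76183)
d + (16124 + 19356)/(A - 2957) = -16947187/22245334 + (16124 + 19356)/(-1/28335 - 2957) = -16947187/22245334 + 35480/(-83786596/28335) = -16947187/22245334 + 35480*(-28335/83786596) = -16947187/22245334 - 251331450/20946649 = -5945938827580663/465965203185766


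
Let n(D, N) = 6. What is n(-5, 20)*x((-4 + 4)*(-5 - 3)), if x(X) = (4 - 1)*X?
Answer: 0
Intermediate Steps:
x(X) = 3*X
n(-5, 20)*x((-4 + 4)*(-5 - 3)) = 6*(3*((-4 + 4)*(-5 - 3))) = 6*(3*(0*(-8))) = 6*(3*0) = 6*0 = 0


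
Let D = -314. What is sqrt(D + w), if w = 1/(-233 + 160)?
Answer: 9*I*sqrt(20659)/73 ≈ 17.72*I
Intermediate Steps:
w = -1/73 (w = 1/(-73) = -1/73 ≈ -0.013699)
sqrt(D + w) = sqrt(-314 - 1/73) = sqrt(-22923/73) = 9*I*sqrt(20659)/73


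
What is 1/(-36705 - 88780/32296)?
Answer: -8074/296378365 ≈ -2.7242e-5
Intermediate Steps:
1/(-36705 - 88780/32296) = 1/(-36705 - 88780*1/32296) = 1/(-36705 - 22195/8074) = 1/(-296378365/8074) = -8074/296378365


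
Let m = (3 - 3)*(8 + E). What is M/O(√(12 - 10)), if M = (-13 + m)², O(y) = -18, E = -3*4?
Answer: -169/18 ≈ -9.3889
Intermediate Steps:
E = -12
m = 0 (m = (3 - 3)*(8 - 12) = 0*(-4) = 0)
M = 169 (M = (-13 + 0)² = (-13)² = 169)
M/O(√(12 - 10)) = 169/(-18) = 169*(-1/18) = -169/18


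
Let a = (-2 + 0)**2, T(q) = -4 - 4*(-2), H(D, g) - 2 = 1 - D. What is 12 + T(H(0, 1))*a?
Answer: 28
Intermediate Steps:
H(D, g) = 3 - D (H(D, g) = 2 + (1 - D) = 3 - D)
T(q) = 4 (T(q) = -4 + 8 = 4)
a = 4 (a = (-2)**2 = 4)
12 + T(H(0, 1))*a = 12 + 4*4 = 12 + 16 = 28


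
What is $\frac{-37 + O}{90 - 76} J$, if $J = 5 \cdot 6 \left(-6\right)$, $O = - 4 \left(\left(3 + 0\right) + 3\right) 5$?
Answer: $\frac{14130}{7} \approx 2018.6$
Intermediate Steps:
$O = -120$ ($O = - 4 \left(3 + 3\right) 5 = \left(-4\right) 6 \cdot 5 = \left(-24\right) 5 = -120$)
$J = -180$ ($J = 30 \left(-6\right) = -180$)
$\frac{-37 + O}{90 - 76} J = \frac{-37 - 120}{90 - 76} \left(-180\right) = - \frac{157}{14} \left(-180\right) = \left(-157\right) \frac{1}{14} \left(-180\right) = \left(- \frac{157}{14}\right) \left(-180\right) = \frac{14130}{7}$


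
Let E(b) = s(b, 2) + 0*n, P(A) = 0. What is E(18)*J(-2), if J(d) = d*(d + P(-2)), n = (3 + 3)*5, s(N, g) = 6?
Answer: 24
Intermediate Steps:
n = 30 (n = 6*5 = 30)
J(d) = d² (J(d) = d*(d + 0) = d*d = d²)
E(b) = 6 (E(b) = 6 + 0*30 = 6 + 0 = 6)
E(18)*J(-2) = 6*(-2)² = 6*4 = 24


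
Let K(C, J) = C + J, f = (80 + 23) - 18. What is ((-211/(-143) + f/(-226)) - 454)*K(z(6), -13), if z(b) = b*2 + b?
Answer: -73184205/32318 ≈ -2264.5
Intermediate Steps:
f = 85 (f = 103 - 18 = 85)
z(b) = 3*b (z(b) = 2*b + b = 3*b)
((-211/(-143) + f/(-226)) - 454)*K(z(6), -13) = ((-211/(-143) + 85/(-226)) - 454)*(3*6 - 13) = ((-211*(-1/143) + 85*(-1/226)) - 454)*(18 - 13) = ((211/143 - 85/226) - 454)*5 = (35531/32318 - 454)*5 = -14636841/32318*5 = -73184205/32318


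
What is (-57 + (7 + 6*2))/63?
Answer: -38/63 ≈ -0.60317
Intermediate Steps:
(-57 + (7 + 6*2))/63 = (-57 + (7 + 12))*(1/63) = (-57 + 19)*(1/63) = -38*1/63 = -38/63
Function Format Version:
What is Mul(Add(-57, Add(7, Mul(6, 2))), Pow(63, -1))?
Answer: Rational(-38, 63) ≈ -0.60317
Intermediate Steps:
Mul(Add(-57, Add(7, Mul(6, 2))), Pow(63, -1)) = Mul(Add(-57, Add(7, 12)), Rational(1, 63)) = Mul(Add(-57, 19), Rational(1, 63)) = Mul(-38, Rational(1, 63)) = Rational(-38, 63)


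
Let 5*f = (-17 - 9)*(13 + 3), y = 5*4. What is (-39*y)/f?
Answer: 75/8 ≈ 9.3750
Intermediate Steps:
y = 20
f = -416/5 (f = ((-17 - 9)*(13 + 3))/5 = (-26*16)/5 = (⅕)*(-416) = -416/5 ≈ -83.200)
(-39*y)/f = (-39*20)/(-416/5) = -780*(-5/416) = 75/8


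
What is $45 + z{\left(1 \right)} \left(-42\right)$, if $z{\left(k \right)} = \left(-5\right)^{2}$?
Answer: $-1005$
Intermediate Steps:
$z{\left(k \right)} = 25$
$45 + z{\left(1 \right)} \left(-42\right) = 45 + 25 \left(-42\right) = 45 - 1050 = -1005$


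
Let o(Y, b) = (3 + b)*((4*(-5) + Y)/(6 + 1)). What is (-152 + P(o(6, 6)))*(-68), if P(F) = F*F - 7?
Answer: -11220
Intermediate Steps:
o(Y, b) = (3 + b)*(-20/7 + Y/7) (o(Y, b) = (3 + b)*((-20 + Y)/7) = (3 + b)*((-20 + Y)*(1/7)) = (3 + b)*(-20/7 + Y/7))
P(F) = -7 + F**2 (P(F) = F**2 - 7 = -7 + F**2)
(-152 + P(o(6, 6)))*(-68) = (-152 + (-7 + (-60/7 - 20/7*6 + (3/7)*6 + (1/7)*6*6)**2))*(-68) = (-152 + (-7 + (-60/7 - 120/7 + 18/7 + 36/7)**2))*(-68) = (-152 + (-7 + (-18)**2))*(-68) = (-152 + (-7 + 324))*(-68) = (-152 + 317)*(-68) = 165*(-68) = -11220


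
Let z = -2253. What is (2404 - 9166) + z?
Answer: -9015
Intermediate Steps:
(2404 - 9166) + z = (2404 - 9166) - 2253 = -6762 - 2253 = -9015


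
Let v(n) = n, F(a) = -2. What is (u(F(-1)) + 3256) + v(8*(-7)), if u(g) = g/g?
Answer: 3201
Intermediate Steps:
u(g) = 1
(u(F(-1)) + 3256) + v(8*(-7)) = (1 + 3256) + 8*(-7) = 3257 - 56 = 3201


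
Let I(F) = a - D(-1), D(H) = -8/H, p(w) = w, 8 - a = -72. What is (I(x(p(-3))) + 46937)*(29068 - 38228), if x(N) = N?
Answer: -430602440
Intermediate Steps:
a = 80 (a = 8 - 1*(-72) = 8 + 72 = 80)
I(F) = 72 (I(F) = 80 - (-8)/(-1) = 80 - (-8)*(-1) = 80 - 1*8 = 80 - 8 = 72)
(I(x(p(-3))) + 46937)*(29068 - 38228) = (72 + 46937)*(29068 - 38228) = 47009*(-9160) = -430602440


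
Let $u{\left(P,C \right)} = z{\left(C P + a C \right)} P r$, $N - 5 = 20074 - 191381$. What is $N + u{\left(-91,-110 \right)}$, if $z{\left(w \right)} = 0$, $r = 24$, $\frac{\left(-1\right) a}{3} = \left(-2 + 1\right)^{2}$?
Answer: $-171302$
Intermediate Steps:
$a = -3$ ($a = - 3 \left(-2 + 1\right)^{2} = - 3 \left(-1\right)^{2} = \left(-3\right) 1 = -3$)
$N = -171302$ ($N = 5 + \left(20074 - 191381\right) = 5 - 171307 = -171302$)
$u{\left(P,C \right)} = 0$ ($u{\left(P,C \right)} = 0 P 24 = 0 \cdot 24 = 0$)
$N + u{\left(-91,-110 \right)} = -171302 + 0 = -171302$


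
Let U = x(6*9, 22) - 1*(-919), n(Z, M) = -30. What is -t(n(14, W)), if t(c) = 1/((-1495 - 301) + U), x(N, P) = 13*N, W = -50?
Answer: 1/175 ≈ 0.0057143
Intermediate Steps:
U = 1621 (U = 13*(6*9) - 1*(-919) = 13*54 + 919 = 702 + 919 = 1621)
t(c) = -1/175 (t(c) = 1/((-1495 - 301) + 1621) = 1/(-1796 + 1621) = 1/(-175) = -1/175)
-t(n(14, W)) = -1*(-1/175) = 1/175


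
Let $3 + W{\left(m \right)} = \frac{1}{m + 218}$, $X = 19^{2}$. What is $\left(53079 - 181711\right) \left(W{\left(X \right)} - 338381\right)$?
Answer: $\frac{25202139059720}{579} \approx 4.3527 \cdot 10^{10}$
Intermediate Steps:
$X = 361$
$W{\left(m \right)} = -3 + \frac{1}{218 + m}$ ($W{\left(m \right)} = -3 + \frac{1}{m + 218} = -3 + \frac{1}{218 + m}$)
$\left(53079 - 181711\right) \left(W{\left(X \right)} - 338381\right) = \left(53079 - 181711\right) \left(\frac{-653 - 1083}{218 + 361} - 338381\right) = - 128632 \left(\frac{-653 - 1083}{579} - 338381\right) = - 128632 \left(\frac{1}{579} \left(-1736\right) - 338381\right) = - 128632 \left(- \frac{1736}{579} - 338381\right) = \left(-128632\right) \left(- \frac{195924335}{579}\right) = \frac{25202139059720}{579}$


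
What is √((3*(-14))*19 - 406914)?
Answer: 4*I*√25482 ≈ 638.52*I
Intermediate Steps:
√((3*(-14))*19 - 406914) = √(-42*19 - 406914) = √(-798 - 406914) = √(-407712) = 4*I*√25482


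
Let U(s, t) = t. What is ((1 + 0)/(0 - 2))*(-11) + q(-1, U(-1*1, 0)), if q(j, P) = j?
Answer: 9/2 ≈ 4.5000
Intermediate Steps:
((1 + 0)/(0 - 2))*(-11) + q(-1, U(-1*1, 0)) = ((1 + 0)/(0 - 2))*(-11) - 1 = (1/(-2))*(-11) - 1 = (1*(-½))*(-11) - 1 = -½*(-11) - 1 = 11/2 - 1 = 9/2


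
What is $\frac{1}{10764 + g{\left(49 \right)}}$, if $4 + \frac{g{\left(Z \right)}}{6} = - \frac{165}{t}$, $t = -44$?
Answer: $\frac{2}{21525} \approx 9.2915 \cdot 10^{-5}$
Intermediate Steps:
$g{\left(Z \right)} = - \frac{3}{2}$ ($g{\left(Z \right)} = -24 + 6 \left(- \frac{165}{-44}\right) = -24 + 6 \left(\left(-165\right) \left(- \frac{1}{44}\right)\right) = -24 + 6 \cdot \frac{15}{4} = -24 + \frac{45}{2} = - \frac{3}{2}$)
$\frac{1}{10764 + g{\left(49 \right)}} = \frac{1}{10764 - \frac{3}{2}} = \frac{1}{\frac{21525}{2}} = \frac{2}{21525}$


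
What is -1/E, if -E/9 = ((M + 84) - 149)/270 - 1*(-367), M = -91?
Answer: 5/16489 ≈ 0.00030323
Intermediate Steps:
E = -16489/5 (E = -9*(((-91 + 84) - 149)/270 - 1*(-367)) = -9*((-7 - 149)*(1/270) + 367) = -9*(-156*1/270 + 367) = -9*(-26/45 + 367) = -9*16489/45 = -16489/5 ≈ -3297.8)
-1/E = -1/(-16489/5) = -1*(-5/16489) = 5/16489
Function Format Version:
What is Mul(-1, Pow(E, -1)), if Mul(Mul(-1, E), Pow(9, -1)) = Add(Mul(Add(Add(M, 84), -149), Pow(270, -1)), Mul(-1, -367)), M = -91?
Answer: Rational(5, 16489) ≈ 0.00030323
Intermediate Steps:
E = Rational(-16489, 5) (E = Mul(-9, Add(Mul(Add(Add(-91, 84), -149), Pow(270, -1)), Mul(-1, -367))) = Mul(-9, Add(Mul(Add(-7, -149), Rational(1, 270)), 367)) = Mul(-9, Add(Mul(-156, Rational(1, 270)), 367)) = Mul(-9, Add(Rational(-26, 45), 367)) = Mul(-9, Rational(16489, 45)) = Rational(-16489, 5) ≈ -3297.8)
Mul(-1, Pow(E, -1)) = Mul(-1, Pow(Rational(-16489, 5), -1)) = Mul(-1, Rational(-5, 16489)) = Rational(5, 16489)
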